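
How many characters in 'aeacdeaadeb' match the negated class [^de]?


Negated class [^de] matches any char NOT in {d, e}
Scanning 'aeacdeaadeb':
  pos 0: 'a' -> MATCH
  pos 1: 'e' -> no (excluded)
  pos 2: 'a' -> MATCH
  pos 3: 'c' -> MATCH
  pos 4: 'd' -> no (excluded)
  pos 5: 'e' -> no (excluded)
  pos 6: 'a' -> MATCH
  pos 7: 'a' -> MATCH
  pos 8: 'd' -> no (excluded)
  pos 9: 'e' -> no (excluded)
  pos 10: 'b' -> MATCH
Total matches: 6

6


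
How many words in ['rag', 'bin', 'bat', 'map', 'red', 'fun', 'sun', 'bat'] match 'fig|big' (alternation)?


Alternation 'fig|big' matches either 'fig' or 'big'.
Checking each word:
  'rag' -> no
  'bin' -> no
  'bat' -> no
  'map' -> no
  'red' -> no
  'fun' -> no
  'sun' -> no
  'bat' -> no
Matches: []
Count: 0

0


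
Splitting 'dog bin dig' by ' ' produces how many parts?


Splitting by ' ' breaks the string at each occurrence of the separator.
Text: 'dog bin dig'
Parts after split:
  Part 1: 'dog'
  Part 2: 'bin'
  Part 3: 'dig'
Total parts: 3

3


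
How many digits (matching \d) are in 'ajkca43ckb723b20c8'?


\d matches any digit 0-9.
Scanning 'ajkca43ckb723b20c8':
  pos 5: '4' -> DIGIT
  pos 6: '3' -> DIGIT
  pos 10: '7' -> DIGIT
  pos 11: '2' -> DIGIT
  pos 12: '3' -> DIGIT
  pos 14: '2' -> DIGIT
  pos 15: '0' -> DIGIT
  pos 17: '8' -> DIGIT
Digits found: ['4', '3', '7', '2', '3', '2', '0', '8']
Total: 8

8


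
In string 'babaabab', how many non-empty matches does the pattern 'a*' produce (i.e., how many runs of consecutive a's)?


Pattern 'a*' matches zero or more a's. We want non-empty runs of consecutive a's.
String: 'babaabab'
Walking through the string to find runs of a's:
  Run 1: positions 1-1 -> 'a'
  Run 2: positions 3-4 -> 'aa'
  Run 3: positions 6-6 -> 'a'
Non-empty runs found: ['a', 'aa', 'a']
Count: 3

3


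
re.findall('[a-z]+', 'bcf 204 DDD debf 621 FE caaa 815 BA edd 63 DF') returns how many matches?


Pattern '[a-z]+' finds one or more lowercase letters.
Text: 'bcf 204 DDD debf 621 FE caaa 815 BA edd 63 DF'
Scanning for matches:
  Match 1: 'bcf'
  Match 2: 'debf'
  Match 3: 'caaa'
  Match 4: 'edd'
Total matches: 4

4


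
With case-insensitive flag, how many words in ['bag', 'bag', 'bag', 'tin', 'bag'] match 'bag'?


Case-insensitive matching: compare each word's lowercase form to 'bag'.
  'bag' -> lower='bag' -> MATCH
  'bag' -> lower='bag' -> MATCH
  'bag' -> lower='bag' -> MATCH
  'tin' -> lower='tin' -> no
  'bag' -> lower='bag' -> MATCH
Matches: ['bag', 'bag', 'bag', 'bag']
Count: 4

4


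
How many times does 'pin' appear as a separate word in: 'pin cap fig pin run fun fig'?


Scanning each word for exact match 'pin':
  Word 1: 'pin' -> MATCH
  Word 2: 'cap' -> no
  Word 3: 'fig' -> no
  Word 4: 'pin' -> MATCH
  Word 5: 'run' -> no
  Word 6: 'fun' -> no
  Word 7: 'fig' -> no
Total matches: 2

2


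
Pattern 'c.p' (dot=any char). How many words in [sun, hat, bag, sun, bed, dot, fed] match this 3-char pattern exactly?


Pattern 'c.p' means: starts with 'c', any single char, ends with 'p'.
Checking each word (must be exactly 3 chars):
  'sun' (len=3): no
  'hat' (len=3): no
  'bag' (len=3): no
  'sun' (len=3): no
  'bed' (len=3): no
  'dot' (len=3): no
  'fed' (len=3): no
Matching words: []
Total: 0

0


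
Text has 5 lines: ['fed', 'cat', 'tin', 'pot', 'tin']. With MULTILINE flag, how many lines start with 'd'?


With MULTILINE flag, ^ matches the start of each line.
Lines: ['fed', 'cat', 'tin', 'pot', 'tin']
Checking which lines start with 'd':
  Line 1: 'fed' -> no
  Line 2: 'cat' -> no
  Line 3: 'tin' -> no
  Line 4: 'pot' -> no
  Line 5: 'tin' -> no
Matching lines: []
Count: 0

0


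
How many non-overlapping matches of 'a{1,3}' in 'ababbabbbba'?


Pattern 'a{1,3}' matches between 1 and 3 consecutive a's (greedy).
String: 'ababbabbbba'
Finding runs of a's and applying greedy matching:
  Run at pos 0: 'a' (length 1)
  Run at pos 2: 'a' (length 1)
  Run at pos 5: 'a' (length 1)
  Run at pos 10: 'a' (length 1)
Matches: ['a', 'a', 'a', 'a']
Count: 4

4


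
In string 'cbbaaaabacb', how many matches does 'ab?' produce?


Pattern 'ab?' matches 'a' optionally followed by 'b'.
String: 'cbbaaaabacb'
Scanning left to right for 'a' then checking next char:
  Match 1: 'a' (a not followed by b)
  Match 2: 'a' (a not followed by b)
  Match 3: 'a' (a not followed by b)
  Match 4: 'ab' (a followed by b)
  Match 5: 'a' (a not followed by b)
Total matches: 5

5


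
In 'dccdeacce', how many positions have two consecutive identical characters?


Looking for consecutive identical characters in 'dccdeacce':
  pos 0-1: 'd' vs 'c' -> different
  pos 1-2: 'c' vs 'c' -> MATCH ('cc')
  pos 2-3: 'c' vs 'd' -> different
  pos 3-4: 'd' vs 'e' -> different
  pos 4-5: 'e' vs 'a' -> different
  pos 5-6: 'a' vs 'c' -> different
  pos 6-7: 'c' vs 'c' -> MATCH ('cc')
  pos 7-8: 'c' vs 'e' -> different
Consecutive identical pairs: ['cc', 'cc']
Count: 2

2


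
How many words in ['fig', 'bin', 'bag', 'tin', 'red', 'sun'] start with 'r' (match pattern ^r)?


Pattern ^r anchors to start of word. Check which words begin with 'r':
  'fig' -> no
  'bin' -> no
  'bag' -> no
  'tin' -> no
  'red' -> MATCH (starts with 'r')
  'sun' -> no
Matching words: ['red']
Count: 1

1


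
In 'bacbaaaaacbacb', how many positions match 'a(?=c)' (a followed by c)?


Lookahead 'a(?=c)' matches 'a' only when followed by 'c'.
String: 'bacbaaaaacbacb'
Checking each position where char is 'a':
  pos 1: 'a' -> MATCH (next='c')
  pos 4: 'a' -> no (next='a')
  pos 5: 'a' -> no (next='a')
  pos 6: 'a' -> no (next='a')
  pos 7: 'a' -> no (next='a')
  pos 8: 'a' -> MATCH (next='c')
  pos 11: 'a' -> MATCH (next='c')
Matching positions: [1, 8, 11]
Count: 3

3


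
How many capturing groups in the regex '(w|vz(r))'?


To count capturing groups, count each '(' that starts a group.
Pattern: '(w|vz(r))'
Walking through the pattern:
  Position 0: '(' -> group #1
  Position 5: '(' -> group #2
Total capturing groups: 2

2


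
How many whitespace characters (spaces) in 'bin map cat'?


\s matches whitespace characters (spaces, tabs, etc.).
Text: 'bin map cat'
This text has 3 words separated by spaces.
Number of spaces = number of words - 1 = 3 - 1 = 2

2


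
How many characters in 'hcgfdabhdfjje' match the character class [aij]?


Character class [aij] matches any of: {a, i, j}
Scanning string 'hcgfdabhdfjje' character by character:
  pos 0: 'h' -> no
  pos 1: 'c' -> no
  pos 2: 'g' -> no
  pos 3: 'f' -> no
  pos 4: 'd' -> no
  pos 5: 'a' -> MATCH
  pos 6: 'b' -> no
  pos 7: 'h' -> no
  pos 8: 'd' -> no
  pos 9: 'f' -> no
  pos 10: 'j' -> MATCH
  pos 11: 'j' -> MATCH
  pos 12: 'e' -> no
Total matches: 3

3


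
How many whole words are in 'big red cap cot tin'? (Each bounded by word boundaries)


Word boundaries (\b) mark the start/end of each word.
Text: 'big red cap cot tin'
Splitting by whitespace:
  Word 1: 'big'
  Word 2: 'red'
  Word 3: 'cap'
  Word 4: 'cot'
  Word 5: 'tin'
Total whole words: 5

5


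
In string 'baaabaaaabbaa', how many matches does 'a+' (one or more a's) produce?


Pattern 'a+' matches one or more consecutive a's.
String: 'baaabaaaabbaa'
Scanning for runs of a:
  Match 1: 'aaa' (length 3)
  Match 2: 'aaaa' (length 4)
  Match 3: 'aa' (length 2)
Total matches: 3

3


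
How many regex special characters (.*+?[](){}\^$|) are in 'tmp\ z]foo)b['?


Regex special characters are: . * + ? [ ] ( ) { } \ ^ $ |
Scanning 'tmp\ z]foo)b[':
  pos 3: '\' -> SPECIAL
  pos 6: ']' -> SPECIAL
  pos 10: ')' -> SPECIAL
  pos 12: '[' -> SPECIAL
Special chars found: ['\\', ']', ')', '[']
Total: 4

4


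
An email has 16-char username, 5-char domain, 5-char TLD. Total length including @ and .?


An email address has format: username@domain.tld
Username length: 16
'@' character: 1
Domain length: 5
'.' character: 1
TLD length: 5
Total = 16 + 1 + 5 + 1 + 5 = 28

28


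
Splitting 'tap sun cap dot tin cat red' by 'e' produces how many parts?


Splitting by 'e' breaks the string at each occurrence of the separator.
Text: 'tap sun cap dot tin cat red'
Parts after split:
  Part 1: 'tap sun cap dot tin cat r'
  Part 2: 'd'
Total parts: 2

2


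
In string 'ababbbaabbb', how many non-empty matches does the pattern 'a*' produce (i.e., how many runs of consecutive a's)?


Pattern 'a*' matches zero or more a's. We want non-empty runs of consecutive a's.
String: 'ababbbaabbb'
Walking through the string to find runs of a's:
  Run 1: positions 0-0 -> 'a'
  Run 2: positions 2-2 -> 'a'
  Run 3: positions 6-7 -> 'aa'
Non-empty runs found: ['a', 'a', 'aa']
Count: 3

3


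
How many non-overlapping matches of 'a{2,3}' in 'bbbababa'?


Pattern 'a{2,3}' matches between 2 and 3 consecutive a's (greedy).
String: 'bbbababa'
Finding runs of a's and applying greedy matching:
  Run at pos 3: 'a' (length 1)
  Run at pos 5: 'a' (length 1)
  Run at pos 7: 'a' (length 1)
Matches: []
Count: 0

0


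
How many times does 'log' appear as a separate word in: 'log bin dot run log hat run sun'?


Scanning each word for exact match 'log':
  Word 1: 'log' -> MATCH
  Word 2: 'bin' -> no
  Word 3: 'dot' -> no
  Word 4: 'run' -> no
  Word 5: 'log' -> MATCH
  Word 6: 'hat' -> no
  Word 7: 'run' -> no
  Word 8: 'sun' -> no
Total matches: 2

2


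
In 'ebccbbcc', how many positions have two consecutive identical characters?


Looking for consecutive identical characters in 'ebccbbcc':
  pos 0-1: 'e' vs 'b' -> different
  pos 1-2: 'b' vs 'c' -> different
  pos 2-3: 'c' vs 'c' -> MATCH ('cc')
  pos 3-4: 'c' vs 'b' -> different
  pos 4-5: 'b' vs 'b' -> MATCH ('bb')
  pos 5-6: 'b' vs 'c' -> different
  pos 6-7: 'c' vs 'c' -> MATCH ('cc')
Consecutive identical pairs: ['cc', 'bb', 'cc']
Count: 3

3


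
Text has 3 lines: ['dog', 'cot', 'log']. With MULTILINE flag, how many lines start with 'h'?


With MULTILINE flag, ^ matches the start of each line.
Lines: ['dog', 'cot', 'log']
Checking which lines start with 'h':
  Line 1: 'dog' -> no
  Line 2: 'cot' -> no
  Line 3: 'log' -> no
Matching lines: []
Count: 0

0


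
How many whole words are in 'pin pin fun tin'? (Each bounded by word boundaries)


Word boundaries (\b) mark the start/end of each word.
Text: 'pin pin fun tin'
Splitting by whitespace:
  Word 1: 'pin'
  Word 2: 'pin'
  Word 3: 'fun'
  Word 4: 'tin'
Total whole words: 4

4


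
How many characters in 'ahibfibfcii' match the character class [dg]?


Character class [dg] matches any of: {d, g}
Scanning string 'ahibfibfcii' character by character:
  pos 0: 'a' -> no
  pos 1: 'h' -> no
  pos 2: 'i' -> no
  pos 3: 'b' -> no
  pos 4: 'f' -> no
  pos 5: 'i' -> no
  pos 6: 'b' -> no
  pos 7: 'f' -> no
  pos 8: 'c' -> no
  pos 9: 'i' -> no
  pos 10: 'i' -> no
Total matches: 0

0


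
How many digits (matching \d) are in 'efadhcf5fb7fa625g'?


\d matches any digit 0-9.
Scanning 'efadhcf5fb7fa625g':
  pos 7: '5' -> DIGIT
  pos 10: '7' -> DIGIT
  pos 13: '6' -> DIGIT
  pos 14: '2' -> DIGIT
  pos 15: '5' -> DIGIT
Digits found: ['5', '7', '6', '2', '5']
Total: 5

5


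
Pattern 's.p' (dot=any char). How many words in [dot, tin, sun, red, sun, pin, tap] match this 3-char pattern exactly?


Pattern 's.p' means: starts with 's', any single char, ends with 'p'.
Checking each word (must be exactly 3 chars):
  'dot' (len=3): no
  'tin' (len=3): no
  'sun' (len=3): no
  'red' (len=3): no
  'sun' (len=3): no
  'pin' (len=3): no
  'tap' (len=3): no
Matching words: []
Total: 0

0


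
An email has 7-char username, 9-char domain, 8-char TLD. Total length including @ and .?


An email address has format: username@domain.tld
Username length: 7
'@' character: 1
Domain length: 9
'.' character: 1
TLD length: 8
Total = 7 + 1 + 9 + 1 + 8 = 26

26


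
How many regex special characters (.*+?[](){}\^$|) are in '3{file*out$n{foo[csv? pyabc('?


Regex special characters are: . * + ? [ ] ( ) { } \ ^ $ |
Scanning '3{file*out$n{foo[csv? pyabc(':
  pos 1: '{' -> SPECIAL
  pos 6: '*' -> SPECIAL
  pos 10: '$' -> SPECIAL
  pos 12: '{' -> SPECIAL
  pos 16: '[' -> SPECIAL
  pos 20: '?' -> SPECIAL
  pos 27: '(' -> SPECIAL
Special chars found: ['{', '*', '$', '{', '[', '?', '(']
Total: 7

7


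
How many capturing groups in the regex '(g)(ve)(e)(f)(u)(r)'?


To count capturing groups, count each '(' that starts a group.
Pattern: '(g)(ve)(e)(f)(u)(r)'
Walking through the pattern:
  Position 0: '(' -> group #1
  Position 3: '(' -> group #2
  Position 7: '(' -> group #3
  Position 10: '(' -> group #4
  Position 13: '(' -> group #5
  Position 16: '(' -> group #6
Total capturing groups: 6

6


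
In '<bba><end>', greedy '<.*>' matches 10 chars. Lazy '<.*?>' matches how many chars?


Greedy '<.*>' tries to match as MUCH as possible.
Lazy '<.*?>' tries to match as LITTLE as possible.

String: '<bba><end>'
Greedy '<.*>' starts at first '<' and extends to the LAST '>': '<bba><end>' (10 chars)
Lazy '<.*?>' starts at first '<' and stops at the FIRST '>': '<bba>' (5 chars)

5


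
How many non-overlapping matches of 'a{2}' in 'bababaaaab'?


Pattern 'a{2}' matches exactly 2 consecutive a's (greedy, non-overlapping).
String: 'bababaaaab'
Scanning for runs of a's:
  Run at pos 1: 'a' (length 1) -> 0 match(es)
  Run at pos 3: 'a' (length 1) -> 0 match(es)
  Run at pos 5: 'aaaa' (length 4) -> 2 match(es)
Matches found: ['aa', 'aa']
Total: 2

2


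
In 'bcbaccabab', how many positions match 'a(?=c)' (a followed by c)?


Lookahead 'a(?=c)' matches 'a' only when followed by 'c'.
String: 'bcbaccabab'
Checking each position where char is 'a':
  pos 3: 'a' -> MATCH (next='c')
  pos 6: 'a' -> no (next='b')
  pos 8: 'a' -> no (next='b')
Matching positions: [3]
Count: 1

1


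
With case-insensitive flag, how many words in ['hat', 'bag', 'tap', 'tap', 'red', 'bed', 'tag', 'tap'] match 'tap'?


Case-insensitive matching: compare each word's lowercase form to 'tap'.
  'hat' -> lower='hat' -> no
  'bag' -> lower='bag' -> no
  'tap' -> lower='tap' -> MATCH
  'tap' -> lower='tap' -> MATCH
  'red' -> lower='red' -> no
  'bed' -> lower='bed' -> no
  'tag' -> lower='tag' -> no
  'tap' -> lower='tap' -> MATCH
Matches: ['tap', 'tap', 'tap']
Count: 3

3


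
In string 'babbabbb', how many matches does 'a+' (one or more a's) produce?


Pattern 'a+' matches one or more consecutive a's.
String: 'babbabbb'
Scanning for runs of a:
  Match 1: 'a' (length 1)
  Match 2: 'a' (length 1)
Total matches: 2

2


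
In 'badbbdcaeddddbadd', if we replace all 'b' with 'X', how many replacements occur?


re.sub('b', 'X', text) replaces every occurrence of 'b' with 'X'.
Text: 'badbbdcaeddddbadd'
Scanning for 'b':
  pos 0: 'b' -> replacement #1
  pos 3: 'b' -> replacement #2
  pos 4: 'b' -> replacement #3
  pos 13: 'b' -> replacement #4
Total replacements: 4

4


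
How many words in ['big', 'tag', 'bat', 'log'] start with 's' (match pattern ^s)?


Pattern ^s anchors to start of word. Check which words begin with 's':
  'big' -> no
  'tag' -> no
  'bat' -> no
  'log' -> no
Matching words: []
Count: 0

0


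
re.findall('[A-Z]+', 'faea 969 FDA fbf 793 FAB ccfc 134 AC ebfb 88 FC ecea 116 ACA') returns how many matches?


Pattern '[A-Z]+' finds one or more uppercase letters.
Text: 'faea 969 FDA fbf 793 FAB ccfc 134 AC ebfb 88 FC ecea 116 ACA'
Scanning for matches:
  Match 1: 'FDA'
  Match 2: 'FAB'
  Match 3: 'AC'
  Match 4: 'FC'
  Match 5: 'ACA'
Total matches: 5

5


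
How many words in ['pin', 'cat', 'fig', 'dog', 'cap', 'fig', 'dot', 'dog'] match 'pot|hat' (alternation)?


Alternation 'pot|hat' matches either 'pot' or 'hat'.
Checking each word:
  'pin' -> no
  'cat' -> no
  'fig' -> no
  'dog' -> no
  'cap' -> no
  'fig' -> no
  'dot' -> no
  'dog' -> no
Matches: []
Count: 0

0


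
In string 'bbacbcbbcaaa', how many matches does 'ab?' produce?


Pattern 'ab?' matches 'a' optionally followed by 'b'.
String: 'bbacbcbbcaaa'
Scanning left to right for 'a' then checking next char:
  Match 1: 'a' (a not followed by b)
  Match 2: 'a' (a not followed by b)
  Match 3: 'a' (a not followed by b)
  Match 4: 'a' (a not followed by b)
Total matches: 4

4


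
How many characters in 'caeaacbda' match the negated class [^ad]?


Negated class [^ad] matches any char NOT in {a, d}
Scanning 'caeaacbda':
  pos 0: 'c' -> MATCH
  pos 1: 'a' -> no (excluded)
  pos 2: 'e' -> MATCH
  pos 3: 'a' -> no (excluded)
  pos 4: 'a' -> no (excluded)
  pos 5: 'c' -> MATCH
  pos 6: 'b' -> MATCH
  pos 7: 'd' -> no (excluded)
  pos 8: 'a' -> no (excluded)
Total matches: 4

4


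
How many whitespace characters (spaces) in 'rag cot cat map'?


\s matches whitespace characters (spaces, tabs, etc.).
Text: 'rag cot cat map'
This text has 4 words separated by spaces.
Number of spaces = number of words - 1 = 4 - 1 = 3

3


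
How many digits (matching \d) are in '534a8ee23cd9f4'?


\d matches any digit 0-9.
Scanning '534a8ee23cd9f4':
  pos 0: '5' -> DIGIT
  pos 1: '3' -> DIGIT
  pos 2: '4' -> DIGIT
  pos 4: '8' -> DIGIT
  pos 7: '2' -> DIGIT
  pos 8: '3' -> DIGIT
  pos 11: '9' -> DIGIT
  pos 13: '4' -> DIGIT
Digits found: ['5', '3', '4', '8', '2', '3', '9', '4']
Total: 8

8


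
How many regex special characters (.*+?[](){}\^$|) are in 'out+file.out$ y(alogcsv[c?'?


Regex special characters are: . * + ? [ ] ( ) { } \ ^ $ |
Scanning 'out+file.out$ y(alogcsv[c?':
  pos 3: '+' -> SPECIAL
  pos 8: '.' -> SPECIAL
  pos 12: '$' -> SPECIAL
  pos 15: '(' -> SPECIAL
  pos 23: '[' -> SPECIAL
  pos 25: '?' -> SPECIAL
Special chars found: ['+', '.', '$', '(', '[', '?']
Total: 6

6


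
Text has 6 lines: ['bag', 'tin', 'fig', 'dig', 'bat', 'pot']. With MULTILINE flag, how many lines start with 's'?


With MULTILINE flag, ^ matches the start of each line.
Lines: ['bag', 'tin', 'fig', 'dig', 'bat', 'pot']
Checking which lines start with 's':
  Line 1: 'bag' -> no
  Line 2: 'tin' -> no
  Line 3: 'fig' -> no
  Line 4: 'dig' -> no
  Line 5: 'bat' -> no
  Line 6: 'pot' -> no
Matching lines: []
Count: 0

0


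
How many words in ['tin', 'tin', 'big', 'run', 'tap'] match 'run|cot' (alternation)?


Alternation 'run|cot' matches either 'run' or 'cot'.
Checking each word:
  'tin' -> no
  'tin' -> no
  'big' -> no
  'run' -> MATCH
  'tap' -> no
Matches: ['run']
Count: 1

1


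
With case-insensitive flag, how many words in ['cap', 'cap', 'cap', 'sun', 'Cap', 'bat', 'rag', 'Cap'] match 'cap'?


Case-insensitive matching: compare each word's lowercase form to 'cap'.
  'cap' -> lower='cap' -> MATCH
  'cap' -> lower='cap' -> MATCH
  'cap' -> lower='cap' -> MATCH
  'sun' -> lower='sun' -> no
  'Cap' -> lower='cap' -> MATCH
  'bat' -> lower='bat' -> no
  'rag' -> lower='rag' -> no
  'Cap' -> lower='cap' -> MATCH
Matches: ['cap', 'cap', 'cap', 'Cap', 'Cap']
Count: 5

5


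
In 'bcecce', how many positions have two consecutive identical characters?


Looking for consecutive identical characters in 'bcecce':
  pos 0-1: 'b' vs 'c' -> different
  pos 1-2: 'c' vs 'e' -> different
  pos 2-3: 'e' vs 'c' -> different
  pos 3-4: 'c' vs 'c' -> MATCH ('cc')
  pos 4-5: 'c' vs 'e' -> different
Consecutive identical pairs: ['cc']
Count: 1

1


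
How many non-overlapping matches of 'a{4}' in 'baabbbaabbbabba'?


Pattern 'a{4}' matches exactly 4 consecutive a's (greedy, non-overlapping).
String: 'baabbbaabbbabba'
Scanning for runs of a's:
  Run at pos 1: 'aa' (length 2) -> 0 match(es)
  Run at pos 6: 'aa' (length 2) -> 0 match(es)
  Run at pos 11: 'a' (length 1) -> 0 match(es)
  Run at pos 14: 'a' (length 1) -> 0 match(es)
Matches found: []
Total: 0

0


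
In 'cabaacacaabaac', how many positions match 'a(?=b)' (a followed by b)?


Lookahead 'a(?=b)' matches 'a' only when followed by 'b'.
String: 'cabaacacaabaac'
Checking each position where char is 'a':
  pos 1: 'a' -> MATCH (next='b')
  pos 3: 'a' -> no (next='a')
  pos 4: 'a' -> no (next='c')
  pos 6: 'a' -> no (next='c')
  pos 8: 'a' -> no (next='a')
  pos 9: 'a' -> MATCH (next='b')
  pos 11: 'a' -> no (next='a')
  pos 12: 'a' -> no (next='c')
Matching positions: [1, 9]
Count: 2

2


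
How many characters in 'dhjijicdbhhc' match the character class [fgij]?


Character class [fgij] matches any of: {f, g, i, j}
Scanning string 'dhjijicdbhhc' character by character:
  pos 0: 'd' -> no
  pos 1: 'h' -> no
  pos 2: 'j' -> MATCH
  pos 3: 'i' -> MATCH
  pos 4: 'j' -> MATCH
  pos 5: 'i' -> MATCH
  pos 6: 'c' -> no
  pos 7: 'd' -> no
  pos 8: 'b' -> no
  pos 9: 'h' -> no
  pos 10: 'h' -> no
  pos 11: 'c' -> no
Total matches: 4

4


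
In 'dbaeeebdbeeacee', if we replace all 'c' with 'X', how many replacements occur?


re.sub('c', 'X', text) replaces every occurrence of 'c' with 'X'.
Text: 'dbaeeebdbeeacee'
Scanning for 'c':
  pos 12: 'c' -> replacement #1
Total replacements: 1

1


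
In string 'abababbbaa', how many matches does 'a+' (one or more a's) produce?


Pattern 'a+' matches one or more consecutive a's.
String: 'abababbbaa'
Scanning for runs of a:
  Match 1: 'a' (length 1)
  Match 2: 'a' (length 1)
  Match 3: 'a' (length 1)
  Match 4: 'aa' (length 2)
Total matches: 4

4


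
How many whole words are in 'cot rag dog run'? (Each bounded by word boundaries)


Word boundaries (\b) mark the start/end of each word.
Text: 'cot rag dog run'
Splitting by whitespace:
  Word 1: 'cot'
  Word 2: 'rag'
  Word 3: 'dog'
  Word 4: 'run'
Total whole words: 4

4


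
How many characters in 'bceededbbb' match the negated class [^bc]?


Negated class [^bc] matches any char NOT in {b, c}
Scanning 'bceededbbb':
  pos 0: 'b' -> no (excluded)
  pos 1: 'c' -> no (excluded)
  pos 2: 'e' -> MATCH
  pos 3: 'e' -> MATCH
  pos 4: 'd' -> MATCH
  pos 5: 'e' -> MATCH
  pos 6: 'd' -> MATCH
  pos 7: 'b' -> no (excluded)
  pos 8: 'b' -> no (excluded)
  pos 9: 'b' -> no (excluded)
Total matches: 5

5


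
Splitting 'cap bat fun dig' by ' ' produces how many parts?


Splitting by ' ' breaks the string at each occurrence of the separator.
Text: 'cap bat fun dig'
Parts after split:
  Part 1: 'cap'
  Part 2: 'bat'
  Part 3: 'fun'
  Part 4: 'dig'
Total parts: 4

4


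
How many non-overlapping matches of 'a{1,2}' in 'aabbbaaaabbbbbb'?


Pattern 'a{1,2}' matches between 1 and 2 consecutive a's (greedy).
String: 'aabbbaaaabbbbbb'
Finding runs of a's and applying greedy matching:
  Run at pos 0: 'aa' (length 2)
  Run at pos 5: 'aaaa' (length 4)
Matches: ['aa', 'aa', 'aa']
Count: 3

3


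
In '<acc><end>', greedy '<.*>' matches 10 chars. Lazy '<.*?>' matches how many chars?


Greedy '<.*>' tries to match as MUCH as possible.
Lazy '<.*?>' tries to match as LITTLE as possible.

String: '<acc><end>'
Greedy '<.*>' starts at first '<' and extends to the LAST '>': '<acc><end>' (10 chars)
Lazy '<.*?>' starts at first '<' and stops at the FIRST '>': '<acc>' (5 chars)

5


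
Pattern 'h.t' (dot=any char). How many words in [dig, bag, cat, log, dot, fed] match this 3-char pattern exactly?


Pattern 'h.t' means: starts with 'h', any single char, ends with 't'.
Checking each word (must be exactly 3 chars):
  'dig' (len=3): no
  'bag' (len=3): no
  'cat' (len=3): no
  'log' (len=3): no
  'dot' (len=3): no
  'fed' (len=3): no
Matching words: []
Total: 0

0


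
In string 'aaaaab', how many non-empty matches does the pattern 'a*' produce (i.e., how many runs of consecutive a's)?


Pattern 'a*' matches zero or more a's. We want non-empty runs of consecutive a's.
String: 'aaaaab'
Walking through the string to find runs of a's:
  Run 1: positions 0-4 -> 'aaaaa'
Non-empty runs found: ['aaaaa']
Count: 1

1


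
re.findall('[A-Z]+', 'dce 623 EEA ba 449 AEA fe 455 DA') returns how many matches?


Pattern '[A-Z]+' finds one or more uppercase letters.
Text: 'dce 623 EEA ba 449 AEA fe 455 DA'
Scanning for matches:
  Match 1: 'EEA'
  Match 2: 'AEA'
  Match 3: 'DA'
Total matches: 3

3


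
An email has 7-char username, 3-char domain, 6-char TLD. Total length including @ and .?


An email address has format: username@domain.tld
Username length: 7
'@' character: 1
Domain length: 3
'.' character: 1
TLD length: 6
Total = 7 + 1 + 3 + 1 + 6 = 18

18


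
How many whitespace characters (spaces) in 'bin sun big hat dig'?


\s matches whitespace characters (spaces, tabs, etc.).
Text: 'bin sun big hat dig'
This text has 5 words separated by spaces.
Number of spaces = number of words - 1 = 5 - 1 = 4

4


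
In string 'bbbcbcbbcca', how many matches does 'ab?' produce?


Pattern 'ab?' matches 'a' optionally followed by 'b'.
String: 'bbbcbcbbcca'
Scanning left to right for 'a' then checking next char:
  Match 1: 'a' (a not followed by b)
Total matches: 1

1


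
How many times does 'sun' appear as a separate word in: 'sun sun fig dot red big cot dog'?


Scanning each word for exact match 'sun':
  Word 1: 'sun' -> MATCH
  Word 2: 'sun' -> MATCH
  Word 3: 'fig' -> no
  Word 4: 'dot' -> no
  Word 5: 'red' -> no
  Word 6: 'big' -> no
  Word 7: 'cot' -> no
  Word 8: 'dog' -> no
Total matches: 2

2


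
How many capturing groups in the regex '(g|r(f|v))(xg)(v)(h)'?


To count capturing groups, count each '(' that starts a group.
Pattern: '(g|r(f|v))(xg)(v)(h)'
Walking through the pattern:
  Position 0: '(' -> group #1
  Position 4: '(' -> group #2
  Position 10: '(' -> group #3
  Position 14: '(' -> group #4
  Position 17: '(' -> group #5
Total capturing groups: 5

5


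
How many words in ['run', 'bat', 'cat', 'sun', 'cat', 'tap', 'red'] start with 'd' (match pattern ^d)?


Pattern ^d anchors to start of word. Check which words begin with 'd':
  'run' -> no
  'bat' -> no
  'cat' -> no
  'sun' -> no
  'cat' -> no
  'tap' -> no
  'red' -> no
Matching words: []
Count: 0

0


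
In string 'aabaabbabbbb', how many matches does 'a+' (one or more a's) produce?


Pattern 'a+' matches one or more consecutive a's.
String: 'aabaabbabbbb'
Scanning for runs of a:
  Match 1: 'aa' (length 2)
  Match 2: 'aa' (length 2)
  Match 3: 'a' (length 1)
Total matches: 3

3


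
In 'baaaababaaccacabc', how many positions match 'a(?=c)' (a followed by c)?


Lookahead 'a(?=c)' matches 'a' only when followed by 'c'.
String: 'baaaababaaccacabc'
Checking each position where char is 'a':
  pos 1: 'a' -> no (next='a')
  pos 2: 'a' -> no (next='a')
  pos 3: 'a' -> no (next='a')
  pos 4: 'a' -> no (next='b')
  pos 6: 'a' -> no (next='b')
  pos 8: 'a' -> no (next='a')
  pos 9: 'a' -> MATCH (next='c')
  pos 12: 'a' -> MATCH (next='c')
  pos 14: 'a' -> no (next='b')
Matching positions: [9, 12]
Count: 2

2


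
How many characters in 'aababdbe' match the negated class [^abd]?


Negated class [^abd] matches any char NOT in {a, b, d}
Scanning 'aababdbe':
  pos 0: 'a' -> no (excluded)
  pos 1: 'a' -> no (excluded)
  pos 2: 'b' -> no (excluded)
  pos 3: 'a' -> no (excluded)
  pos 4: 'b' -> no (excluded)
  pos 5: 'd' -> no (excluded)
  pos 6: 'b' -> no (excluded)
  pos 7: 'e' -> MATCH
Total matches: 1

1


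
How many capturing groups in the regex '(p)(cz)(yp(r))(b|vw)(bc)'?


To count capturing groups, count each '(' that starts a group.
Pattern: '(p)(cz)(yp(r))(b|vw)(bc)'
Walking through the pattern:
  Position 0: '(' -> group #1
  Position 3: '(' -> group #2
  Position 7: '(' -> group #3
  Position 10: '(' -> group #4
  Position 14: '(' -> group #5
  Position 20: '(' -> group #6
Total capturing groups: 6

6


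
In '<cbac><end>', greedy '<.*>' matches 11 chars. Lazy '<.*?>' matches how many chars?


Greedy '<.*>' tries to match as MUCH as possible.
Lazy '<.*?>' tries to match as LITTLE as possible.

String: '<cbac><end>'
Greedy '<.*>' starts at first '<' and extends to the LAST '>': '<cbac><end>' (11 chars)
Lazy '<.*?>' starts at first '<' and stops at the FIRST '>': '<cbac>' (6 chars)

6


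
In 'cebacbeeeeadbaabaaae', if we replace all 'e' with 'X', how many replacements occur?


re.sub('e', 'X', text) replaces every occurrence of 'e' with 'X'.
Text: 'cebacbeeeeadbaabaaae'
Scanning for 'e':
  pos 1: 'e' -> replacement #1
  pos 6: 'e' -> replacement #2
  pos 7: 'e' -> replacement #3
  pos 8: 'e' -> replacement #4
  pos 9: 'e' -> replacement #5
  pos 19: 'e' -> replacement #6
Total replacements: 6

6


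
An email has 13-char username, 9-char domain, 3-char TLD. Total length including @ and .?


An email address has format: username@domain.tld
Username length: 13
'@' character: 1
Domain length: 9
'.' character: 1
TLD length: 3
Total = 13 + 1 + 9 + 1 + 3 = 27

27


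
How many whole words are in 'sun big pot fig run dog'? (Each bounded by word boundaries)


Word boundaries (\b) mark the start/end of each word.
Text: 'sun big pot fig run dog'
Splitting by whitespace:
  Word 1: 'sun'
  Word 2: 'big'
  Word 3: 'pot'
  Word 4: 'fig'
  Word 5: 'run'
  Word 6: 'dog'
Total whole words: 6

6


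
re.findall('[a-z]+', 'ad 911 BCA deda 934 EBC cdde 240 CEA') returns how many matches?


Pattern '[a-z]+' finds one or more lowercase letters.
Text: 'ad 911 BCA deda 934 EBC cdde 240 CEA'
Scanning for matches:
  Match 1: 'ad'
  Match 2: 'deda'
  Match 3: 'cdde'
Total matches: 3

3


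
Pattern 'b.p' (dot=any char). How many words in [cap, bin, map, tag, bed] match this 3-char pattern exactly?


Pattern 'b.p' means: starts with 'b', any single char, ends with 'p'.
Checking each word (must be exactly 3 chars):
  'cap' (len=3): no
  'bin' (len=3): no
  'map' (len=3): no
  'tag' (len=3): no
  'bed' (len=3): no
Matching words: []
Total: 0

0


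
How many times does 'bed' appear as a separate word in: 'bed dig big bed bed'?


Scanning each word for exact match 'bed':
  Word 1: 'bed' -> MATCH
  Word 2: 'dig' -> no
  Word 3: 'big' -> no
  Word 4: 'bed' -> MATCH
  Word 5: 'bed' -> MATCH
Total matches: 3

3


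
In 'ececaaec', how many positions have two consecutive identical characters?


Looking for consecutive identical characters in 'ececaaec':
  pos 0-1: 'e' vs 'c' -> different
  pos 1-2: 'c' vs 'e' -> different
  pos 2-3: 'e' vs 'c' -> different
  pos 3-4: 'c' vs 'a' -> different
  pos 4-5: 'a' vs 'a' -> MATCH ('aa')
  pos 5-6: 'a' vs 'e' -> different
  pos 6-7: 'e' vs 'c' -> different
Consecutive identical pairs: ['aa']
Count: 1

1


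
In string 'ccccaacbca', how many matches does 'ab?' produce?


Pattern 'ab?' matches 'a' optionally followed by 'b'.
String: 'ccccaacbca'
Scanning left to right for 'a' then checking next char:
  Match 1: 'a' (a not followed by b)
  Match 2: 'a' (a not followed by b)
  Match 3: 'a' (a not followed by b)
Total matches: 3

3


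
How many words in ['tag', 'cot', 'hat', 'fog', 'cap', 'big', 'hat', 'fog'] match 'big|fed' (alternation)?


Alternation 'big|fed' matches either 'big' or 'fed'.
Checking each word:
  'tag' -> no
  'cot' -> no
  'hat' -> no
  'fog' -> no
  'cap' -> no
  'big' -> MATCH
  'hat' -> no
  'fog' -> no
Matches: ['big']
Count: 1

1


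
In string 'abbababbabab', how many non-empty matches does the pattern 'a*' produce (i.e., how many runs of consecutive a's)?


Pattern 'a*' matches zero or more a's. We want non-empty runs of consecutive a's.
String: 'abbababbabab'
Walking through the string to find runs of a's:
  Run 1: positions 0-0 -> 'a'
  Run 2: positions 3-3 -> 'a'
  Run 3: positions 5-5 -> 'a'
  Run 4: positions 8-8 -> 'a'
  Run 5: positions 10-10 -> 'a'
Non-empty runs found: ['a', 'a', 'a', 'a', 'a']
Count: 5

5


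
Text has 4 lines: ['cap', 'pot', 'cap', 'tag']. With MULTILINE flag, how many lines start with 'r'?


With MULTILINE flag, ^ matches the start of each line.
Lines: ['cap', 'pot', 'cap', 'tag']
Checking which lines start with 'r':
  Line 1: 'cap' -> no
  Line 2: 'pot' -> no
  Line 3: 'cap' -> no
  Line 4: 'tag' -> no
Matching lines: []
Count: 0

0


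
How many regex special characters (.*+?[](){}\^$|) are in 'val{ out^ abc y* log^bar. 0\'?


Regex special characters are: . * + ? [ ] ( ) { } \ ^ $ |
Scanning 'val{ out^ abc y* log^bar. 0\':
  pos 3: '{' -> SPECIAL
  pos 8: '^' -> SPECIAL
  pos 15: '*' -> SPECIAL
  pos 20: '^' -> SPECIAL
  pos 24: '.' -> SPECIAL
  pos 27: '\' -> SPECIAL
Special chars found: ['{', '^', '*', '^', '.', '\\']
Total: 6

6


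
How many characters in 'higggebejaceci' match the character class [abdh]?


Character class [abdh] matches any of: {a, b, d, h}
Scanning string 'higggebejaceci' character by character:
  pos 0: 'h' -> MATCH
  pos 1: 'i' -> no
  pos 2: 'g' -> no
  pos 3: 'g' -> no
  pos 4: 'g' -> no
  pos 5: 'e' -> no
  pos 6: 'b' -> MATCH
  pos 7: 'e' -> no
  pos 8: 'j' -> no
  pos 9: 'a' -> MATCH
  pos 10: 'c' -> no
  pos 11: 'e' -> no
  pos 12: 'c' -> no
  pos 13: 'i' -> no
Total matches: 3

3


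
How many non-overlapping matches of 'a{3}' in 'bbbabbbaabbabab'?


Pattern 'a{3}' matches exactly 3 consecutive a's (greedy, non-overlapping).
String: 'bbbabbbaabbabab'
Scanning for runs of a's:
  Run at pos 3: 'a' (length 1) -> 0 match(es)
  Run at pos 7: 'aa' (length 2) -> 0 match(es)
  Run at pos 11: 'a' (length 1) -> 0 match(es)
  Run at pos 13: 'a' (length 1) -> 0 match(es)
Matches found: []
Total: 0

0


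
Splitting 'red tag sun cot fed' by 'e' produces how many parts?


Splitting by 'e' breaks the string at each occurrence of the separator.
Text: 'red tag sun cot fed'
Parts after split:
  Part 1: 'r'
  Part 2: 'd tag sun cot f'
  Part 3: 'd'
Total parts: 3

3


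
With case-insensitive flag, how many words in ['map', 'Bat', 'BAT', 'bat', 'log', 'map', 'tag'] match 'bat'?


Case-insensitive matching: compare each word's lowercase form to 'bat'.
  'map' -> lower='map' -> no
  'Bat' -> lower='bat' -> MATCH
  'BAT' -> lower='bat' -> MATCH
  'bat' -> lower='bat' -> MATCH
  'log' -> lower='log' -> no
  'map' -> lower='map' -> no
  'tag' -> lower='tag' -> no
Matches: ['Bat', 'BAT', 'bat']
Count: 3

3


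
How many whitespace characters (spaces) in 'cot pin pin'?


\s matches whitespace characters (spaces, tabs, etc.).
Text: 'cot pin pin'
This text has 3 words separated by spaces.
Number of spaces = number of words - 1 = 3 - 1 = 2

2


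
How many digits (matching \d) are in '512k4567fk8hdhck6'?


\d matches any digit 0-9.
Scanning '512k4567fk8hdhck6':
  pos 0: '5' -> DIGIT
  pos 1: '1' -> DIGIT
  pos 2: '2' -> DIGIT
  pos 4: '4' -> DIGIT
  pos 5: '5' -> DIGIT
  pos 6: '6' -> DIGIT
  pos 7: '7' -> DIGIT
  pos 10: '8' -> DIGIT
  pos 16: '6' -> DIGIT
Digits found: ['5', '1', '2', '4', '5', '6', '7', '8', '6']
Total: 9

9


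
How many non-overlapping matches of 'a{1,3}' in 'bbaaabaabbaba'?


Pattern 'a{1,3}' matches between 1 and 3 consecutive a's (greedy).
String: 'bbaaabaabbaba'
Finding runs of a's and applying greedy matching:
  Run at pos 2: 'aaa' (length 3)
  Run at pos 6: 'aa' (length 2)
  Run at pos 10: 'a' (length 1)
  Run at pos 12: 'a' (length 1)
Matches: ['aaa', 'aa', 'a', 'a']
Count: 4

4


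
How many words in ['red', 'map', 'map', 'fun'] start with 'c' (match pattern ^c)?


Pattern ^c anchors to start of word. Check which words begin with 'c':
  'red' -> no
  'map' -> no
  'map' -> no
  'fun' -> no
Matching words: []
Count: 0

0


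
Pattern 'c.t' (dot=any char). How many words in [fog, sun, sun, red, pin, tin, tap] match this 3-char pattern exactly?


Pattern 'c.t' means: starts with 'c', any single char, ends with 't'.
Checking each word (must be exactly 3 chars):
  'fog' (len=3): no
  'sun' (len=3): no
  'sun' (len=3): no
  'red' (len=3): no
  'pin' (len=3): no
  'tin' (len=3): no
  'tap' (len=3): no
Matching words: []
Total: 0

0


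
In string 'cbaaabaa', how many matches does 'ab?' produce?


Pattern 'ab?' matches 'a' optionally followed by 'b'.
String: 'cbaaabaa'
Scanning left to right for 'a' then checking next char:
  Match 1: 'a' (a not followed by b)
  Match 2: 'a' (a not followed by b)
  Match 3: 'ab' (a followed by b)
  Match 4: 'a' (a not followed by b)
  Match 5: 'a' (a not followed by b)
Total matches: 5

5


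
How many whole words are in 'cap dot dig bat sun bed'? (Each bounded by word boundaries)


Word boundaries (\b) mark the start/end of each word.
Text: 'cap dot dig bat sun bed'
Splitting by whitespace:
  Word 1: 'cap'
  Word 2: 'dot'
  Word 3: 'dig'
  Word 4: 'bat'
  Word 5: 'sun'
  Word 6: 'bed'
Total whole words: 6

6


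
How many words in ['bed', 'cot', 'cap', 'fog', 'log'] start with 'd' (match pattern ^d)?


Pattern ^d anchors to start of word. Check which words begin with 'd':
  'bed' -> no
  'cot' -> no
  'cap' -> no
  'fog' -> no
  'log' -> no
Matching words: []
Count: 0

0


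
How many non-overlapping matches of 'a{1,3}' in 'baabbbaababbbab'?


Pattern 'a{1,3}' matches between 1 and 3 consecutive a's (greedy).
String: 'baabbbaababbbab'
Finding runs of a's and applying greedy matching:
  Run at pos 1: 'aa' (length 2)
  Run at pos 6: 'aa' (length 2)
  Run at pos 9: 'a' (length 1)
  Run at pos 13: 'a' (length 1)
Matches: ['aa', 'aa', 'a', 'a']
Count: 4

4


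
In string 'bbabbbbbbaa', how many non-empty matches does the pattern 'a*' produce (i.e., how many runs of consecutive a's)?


Pattern 'a*' matches zero or more a's. We want non-empty runs of consecutive a's.
String: 'bbabbbbbbaa'
Walking through the string to find runs of a's:
  Run 1: positions 2-2 -> 'a'
  Run 2: positions 9-10 -> 'aa'
Non-empty runs found: ['a', 'aa']
Count: 2

2


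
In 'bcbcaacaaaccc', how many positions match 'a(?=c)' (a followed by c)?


Lookahead 'a(?=c)' matches 'a' only when followed by 'c'.
String: 'bcbcaacaaaccc'
Checking each position where char is 'a':
  pos 4: 'a' -> no (next='a')
  pos 5: 'a' -> MATCH (next='c')
  pos 7: 'a' -> no (next='a')
  pos 8: 'a' -> no (next='a')
  pos 9: 'a' -> MATCH (next='c')
Matching positions: [5, 9]
Count: 2

2


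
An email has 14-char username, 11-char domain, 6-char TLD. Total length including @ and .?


An email address has format: username@domain.tld
Username length: 14
'@' character: 1
Domain length: 11
'.' character: 1
TLD length: 6
Total = 14 + 1 + 11 + 1 + 6 = 33

33


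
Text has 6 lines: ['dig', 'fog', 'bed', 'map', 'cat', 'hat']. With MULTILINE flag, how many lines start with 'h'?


With MULTILINE flag, ^ matches the start of each line.
Lines: ['dig', 'fog', 'bed', 'map', 'cat', 'hat']
Checking which lines start with 'h':
  Line 1: 'dig' -> no
  Line 2: 'fog' -> no
  Line 3: 'bed' -> no
  Line 4: 'map' -> no
  Line 5: 'cat' -> no
  Line 6: 'hat' -> MATCH
Matching lines: ['hat']
Count: 1

1


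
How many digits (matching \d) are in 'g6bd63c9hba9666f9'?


\d matches any digit 0-9.
Scanning 'g6bd63c9hba9666f9':
  pos 1: '6' -> DIGIT
  pos 4: '6' -> DIGIT
  pos 5: '3' -> DIGIT
  pos 7: '9' -> DIGIT
  pos 11: '9' -> DIGIT
  pos 12: '6' -> DIGIT
  pos 13: '6' -> DIGIT
  pos 14: '6' -> DIGIT
  pos 16: '9' -> DIGIT
Digits found: ['6', '6', '3', '9', '9', '6', '6', '6', '9']
Total: 9

9


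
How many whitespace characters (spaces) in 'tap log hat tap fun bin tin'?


\s matches whitespace characters (spaces, tabs, etc.).
Text: 'tap log hat tap fun bin tin'
This text has 7 words separated by spaces.
Number of spaces = number of words - 1 = 7 - 1 = 6

6


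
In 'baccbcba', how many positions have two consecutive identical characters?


Looking for consecutive identical characters in 'baccbcba':
  pos 0-1: 'b' vs 'a' -> different
  pos 1-2: 'a' vs 'c' -> different
  pos 2-3: 'c' vs 'c' -> MATCH ('cc')
  pos 3-4: 'c' vs 'b' -> different
  pos 4-5: 'b' vs 'c' -> different
  pos 5-6: 'c' vs 'b' -> different
  pos 6-7: 'b' vs 'a' -> different
Consecutive identical pairs: ['cc']
Count: 1

1


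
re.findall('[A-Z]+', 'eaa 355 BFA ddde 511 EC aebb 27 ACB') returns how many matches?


Pattern '[A-Z]+' finds one or more uppercase letters.
Text: 'eaa 355 BFA ddde 511 EC aebb 27 ACB'
Scanning for matches:
  Match 1: 'BFA'
  Match 2: 'EC'
  Match 3: 'ACB'
Total matches: 3

3


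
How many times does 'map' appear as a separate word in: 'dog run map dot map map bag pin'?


Scanning each word for exact match 'map':
  Word 1: 'dog' -> no
  Word 2: 'run' -> no
  Word 3: 'map' -> MATCH
  Word 4: 'dot' -> no
  Word 5: 'map' -> MATCH
  Word 6: 'map' -> MATCH
  Word 7: 'bag' -> no
  Word 8: 'pin' -> no
Total matches: 3

3


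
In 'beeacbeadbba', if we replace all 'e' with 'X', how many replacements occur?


re.sub('e', 'X', text) replaces every occurrence of 'e' with 'X'.
Text: 'beeacbeadbba'
Scanning for 'e':
  pos 1: 'e' -> replacement #1
  pos 2: 'e' -> replacement #2
  pos 6: 'e' -> replacement #3
Total replacements: 3

3
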